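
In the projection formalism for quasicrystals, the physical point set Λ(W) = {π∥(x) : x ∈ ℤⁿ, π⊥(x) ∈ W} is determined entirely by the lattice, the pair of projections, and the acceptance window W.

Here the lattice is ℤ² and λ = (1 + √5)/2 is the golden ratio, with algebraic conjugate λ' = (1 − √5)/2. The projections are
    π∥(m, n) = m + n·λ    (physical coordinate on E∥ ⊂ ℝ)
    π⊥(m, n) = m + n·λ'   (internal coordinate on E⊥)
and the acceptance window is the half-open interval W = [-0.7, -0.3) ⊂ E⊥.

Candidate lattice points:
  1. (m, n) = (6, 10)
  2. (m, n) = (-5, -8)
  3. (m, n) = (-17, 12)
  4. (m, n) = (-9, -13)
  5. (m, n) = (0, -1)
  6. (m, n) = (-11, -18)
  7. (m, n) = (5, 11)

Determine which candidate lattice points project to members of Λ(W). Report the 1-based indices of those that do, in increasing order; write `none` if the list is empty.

λ' = (1−√5)/2 ≈ -0.61803.
#1 (6,10): internal coord 6 + (10)·λ' = -0.18034; -0.18034 ∉ [-0.7, -0.3) → out
#2 (-5,-8): internal coord -5 + (-8)·λ' = -0.05573; -0.05573 ∉ [-0.7, -0.3) → out
#3 (-17,12): internal coord -17 + (12)·λ' = -24.41641; -24.41641 ∉ [-0.7, -0.3) → out
#4 (-9,-13): internal coord -9 + (-13)·λ' = -0.96556; -0.96556 ∉ [-0.7, -0.3) → out
#5 (0,-1): internal coord 0 + (-1)·λ' = +0.61803; +0.61803 ∉ [-0.7, -0.3) → out
#6 (-11,-18): internal coord -11 + (-18)·λ' = +0.12461; +0.12461 ∉ [-0.7, -0.3) → out
#7 (5,11): internal coord 5 + (11)·λ' = -1.79837; -1.79837 ∉ [-0.7, -0.3) → out

none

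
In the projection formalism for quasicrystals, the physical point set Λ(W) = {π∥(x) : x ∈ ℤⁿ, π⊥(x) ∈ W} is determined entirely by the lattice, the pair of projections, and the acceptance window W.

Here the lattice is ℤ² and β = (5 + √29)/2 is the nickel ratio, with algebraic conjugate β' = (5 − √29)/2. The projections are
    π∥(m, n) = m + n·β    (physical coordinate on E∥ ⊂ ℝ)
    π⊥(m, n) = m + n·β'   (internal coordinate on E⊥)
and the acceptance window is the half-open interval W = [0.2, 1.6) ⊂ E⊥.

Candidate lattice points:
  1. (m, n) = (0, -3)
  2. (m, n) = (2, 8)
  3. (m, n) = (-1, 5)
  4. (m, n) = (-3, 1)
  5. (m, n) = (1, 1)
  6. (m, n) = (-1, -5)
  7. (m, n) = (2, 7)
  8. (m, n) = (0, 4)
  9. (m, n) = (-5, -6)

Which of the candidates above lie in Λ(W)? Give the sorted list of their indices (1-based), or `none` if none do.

Numerically β ≈ 5.19258 and β' = −1/β ≈ -0.19258.
#1 (0,-3): internal coord 0 + (-3)·β' = +0.57775; +0.57775 ∈ [0.2, 1.6) → IN Λ
#2 (2,8): internal coord 2 + (8)·β' = +0.45934; +0.45934 ∈ [0.2, 1.6) → IN Λ
#3 (-1,5): internal coord -1 + (5)·β' = -1.96291; -1.96291 ∉ [0.2, 1.6) → out
#4 (-3,1): internal coord -3 + (1)·β' = -3.19258; -3.19258 ∉ [0.2, 1.6) → out
#5 (1,1): internal coord 1 + (1)·β' = +0.80742; +0.80742 ∈ [0.2, 1.6) → IN Λ
#6 (-1,-5): internal coord -1 + (-5)·β' = -0.03709; -0.03709 ∉ [0.2, 1.6) → out
#7 (2,7): internal coord 2 + (7)·β' = +0.65192; +0.65192 ∈ [0.2, 1.6) → IN Λ
#8 (0,4): internal coord 0 + (4)·β' = -0.77033; -0.77033 ∉ [0.2, 1.6) → out
#9 (-5,-6): internal coord -5 + (-6)·β' = -3.84451; -3.84451 ∉ [0.2, 1.6) → out

1, 2, 5, 7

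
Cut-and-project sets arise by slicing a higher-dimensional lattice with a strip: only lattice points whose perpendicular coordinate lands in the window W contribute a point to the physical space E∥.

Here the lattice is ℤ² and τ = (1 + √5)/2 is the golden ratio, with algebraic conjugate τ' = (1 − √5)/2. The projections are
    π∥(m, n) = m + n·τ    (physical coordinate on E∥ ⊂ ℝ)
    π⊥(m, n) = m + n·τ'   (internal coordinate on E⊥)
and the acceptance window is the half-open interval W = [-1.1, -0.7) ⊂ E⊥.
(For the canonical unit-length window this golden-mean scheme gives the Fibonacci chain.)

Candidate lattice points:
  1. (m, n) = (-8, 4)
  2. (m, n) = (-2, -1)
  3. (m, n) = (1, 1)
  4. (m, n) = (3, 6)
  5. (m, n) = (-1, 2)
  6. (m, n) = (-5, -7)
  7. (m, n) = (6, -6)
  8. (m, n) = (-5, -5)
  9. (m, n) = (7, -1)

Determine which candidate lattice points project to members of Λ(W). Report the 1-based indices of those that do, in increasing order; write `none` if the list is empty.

4

Compute τ' = (1−√5)/2 = -0.6180, so π⊥(m,n) = m -0.6180·n.
[1] lift (-8,4): star map gives -10.4721; window check -1.1 ≤ -10.4721 < -0.7 is false → out
[2] lift (-2,-1): star map gives -1.3820; window check -1.1 ≤ -1.3820 < -0.7 is false → out
[3] lift (1,1): star map gives 0.3820; window check -1.1 ≤ 0.3820 < -0.7 is false → out
[4] lift (3,6): star map gives -0.7082; window check -1.1 ≤ -0.7082 < -0.7 is true → IN Λ
[5] lift (-1,2): star map gives -2.2361; window check -1.1 ≤ -2.2361 < -0.7 is false → out
[6] lift (-5,-7): star map gives -0.6738; window check -1.1 ≤ -0.6738 < -0.7 is false → out
[7] lift (6,-6): star map gives 9.7082; window check -1.1 ≤ 9.7082 < -0.7 is false → out
[8] lift (-5,-5): star map gives -1.9098; window check -1.1 ≤ -1.9098 < -0.7 is false → out
[9] lift (7,-1): star map gives 7.6180; window check -1.1 ≤ 7.6180 < -0.7 is false → out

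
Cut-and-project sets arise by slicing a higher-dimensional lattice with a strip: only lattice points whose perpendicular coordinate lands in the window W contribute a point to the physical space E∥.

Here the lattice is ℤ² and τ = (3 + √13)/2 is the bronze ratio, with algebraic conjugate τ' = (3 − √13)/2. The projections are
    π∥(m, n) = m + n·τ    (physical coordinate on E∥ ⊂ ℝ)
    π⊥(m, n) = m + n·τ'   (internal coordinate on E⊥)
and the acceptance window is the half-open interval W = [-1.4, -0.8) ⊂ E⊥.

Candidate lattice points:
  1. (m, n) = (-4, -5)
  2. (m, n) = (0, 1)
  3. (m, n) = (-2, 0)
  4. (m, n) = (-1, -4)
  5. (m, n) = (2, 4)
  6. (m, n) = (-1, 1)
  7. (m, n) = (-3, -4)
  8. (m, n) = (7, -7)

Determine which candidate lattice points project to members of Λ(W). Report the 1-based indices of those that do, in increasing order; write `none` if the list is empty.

Numerically τ ≈ 3.30278 and τ' = −1/τ ≈ -0.30278.
candidate 1: (m,n)=(-4,-5) → π∥ = -4-5·τ ≈ -20.51388, π⊥ = -4-5·τ' ≈ -2.48612 ∉ [-1.4, -0.8) ⇒ out
candidate 2: (m,n)=(0,1) → π∥ = 0+1·τ ≈ 3.30278, π⊥ = 0+1·τ' ≈ -0.30278 ∉ [-1.4, -0.8) ⇒ out
candidate 3: (m,n)=(-2,0) → π∥ = -2+0·τ ≈ -2.00000, π⊥ = -2+0·τ' ≈ -2.00000 ∉ [-1.4, -0.8) ⇒ out
candidate 4: (m,n)=(-1,-4) → π∥ = -1-4·τ ≈ -14.21110, π⊥ = -1-4·τ' ≈ 0.21110 ∉ [-1.4, -0.8) ⇒ out
candidate 5: (m,n)=(2,4) → π∥ = 2+4·τ ≈ 15.21110, π⊥ = 2+4·τ' ≈ 0.78890 ∉ [-1.4, -0.8) ⇒ out
candidate 6: (m,n)=(-1,1) → π∥ = -1+1·τ ≈ 2.30278, π⊥ = -1+1·τ' ≈ -1.30278 ∈ [-1.4, -0.8) ⇒ IN Λ
candidate 7: (m,n)=(-3,-4) → π∥ = -3-4·τ ≈ -16.21110, π⊥ = -3-4·τ' ≈ -1.78890 ∉ [-1.4, -0.8) ⇒ out
candidate 8: (m,n)=(7,-7) → π∥ = 7-7·τ ≈ -16.11943, π⊥ = 7-7·τ' ≈ 9.11943 ∉ [-1.4, -0.8) ⇒ out

6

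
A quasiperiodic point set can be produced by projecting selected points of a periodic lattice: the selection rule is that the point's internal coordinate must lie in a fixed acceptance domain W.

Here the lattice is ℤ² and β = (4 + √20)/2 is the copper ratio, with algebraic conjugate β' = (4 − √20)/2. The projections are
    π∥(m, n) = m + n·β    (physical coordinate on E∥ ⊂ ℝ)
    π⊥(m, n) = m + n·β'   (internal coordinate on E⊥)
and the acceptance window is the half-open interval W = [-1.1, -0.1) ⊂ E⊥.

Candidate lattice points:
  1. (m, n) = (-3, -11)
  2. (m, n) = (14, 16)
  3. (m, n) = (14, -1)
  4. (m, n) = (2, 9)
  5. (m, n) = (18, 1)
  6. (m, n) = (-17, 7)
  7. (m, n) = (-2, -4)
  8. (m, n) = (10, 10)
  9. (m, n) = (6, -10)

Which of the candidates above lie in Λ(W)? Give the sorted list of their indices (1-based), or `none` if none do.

β' = (4−√20)/2 ≈ -0.2361.
candidate 1: (m,n)=(-3,-11) → π∥ = -3-11·β ≈ -49.5967, π⊥ = -3-11·β' ≈ -0.4033 ∈ [-1.1, -0.1) ⇒ IN Λ
candidate 2: (m,n)=(14,16) → π∥ = 14+16·β ≈ 81.7771, π⊥ = 14+16·β' ≈ 10.2229 ∉ [-1.1, -0.1) ⇒ out
candidate 3: (m,n)=(14,-1) → π∥ = 14-1·β ≈ 9.7639, π⊥ = 14-1·β' ≈ 14.2361 ∉ [-1.1, -0.1) ⇒ out
candidate 4: (m,n)=(2,9) → π∥ = 2+9·β ≈ 40.1246, π⊥ = 2+9·β' ≈ -0.1246 ∈ [-1.1, -0.1) ⇒ IN Λ
candidate 5: (m,n)=(18,1) → π∥ = 18+1·β ≈ 22.2361, π⊥ = 18+1·β' ≈ 17.7639 ∉ [-1.1, -0.1) ⇒ out
candidate 6: (m,n)=(-17,7) → π∥ = -17+7·β ≈ 12.6525, π⊥ = -17+7·β' ≈ -18.6525 ∉ [-1.1, -0.1) ⇒ out
candidate 7: (m,n)=(-2,-4) → π∥ = -2-4·β ≈ -18.9443, π⊥ = -2-4·β' ≈ -1.0557 ∈ [-1.1, -0.1) ⇒ IN Λ
candidate 8: (m,n)=(10,10) → π∥ = 10+10·β ≈ 52.3607, π⊥ = 10+10·β' ≈ 7.6393 ∉ [-1.1, -0.1) ⇒ out
candidate 9: (m,n)=(6,-10) → π∥ = 6-10·β ≈ -36.3607, π⊥ = 6-10·β' ≈ 8.3607 ∉ [-1.1, -0.1) ⇒ out

1, 4, 7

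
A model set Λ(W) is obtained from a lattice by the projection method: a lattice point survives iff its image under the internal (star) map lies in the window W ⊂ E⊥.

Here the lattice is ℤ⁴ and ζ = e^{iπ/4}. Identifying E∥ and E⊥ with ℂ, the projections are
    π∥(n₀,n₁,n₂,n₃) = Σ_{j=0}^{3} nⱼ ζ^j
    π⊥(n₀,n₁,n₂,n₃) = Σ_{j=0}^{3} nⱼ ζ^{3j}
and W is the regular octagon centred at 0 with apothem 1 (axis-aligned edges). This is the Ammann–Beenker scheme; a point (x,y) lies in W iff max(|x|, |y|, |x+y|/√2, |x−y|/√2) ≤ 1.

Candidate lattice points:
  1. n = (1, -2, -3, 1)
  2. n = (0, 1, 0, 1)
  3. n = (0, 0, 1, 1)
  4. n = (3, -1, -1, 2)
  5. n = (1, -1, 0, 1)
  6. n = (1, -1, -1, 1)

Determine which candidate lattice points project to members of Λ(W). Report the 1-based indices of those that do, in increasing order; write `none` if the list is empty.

π⊥(n) = n₀ + n₁ζ³ + n₂ζ⁶ + n₃ζ⁹ where ζ = e^{iπ/4}.
candidate 1: n = (1, -2, -3, 1) → π⊥ ≈ (+3.1213, +2.2929); max(|x|,|y|,|x±y|/√2) = 3.8284 > 1 ⇒ ∉ W
candidate 2: n = (0, 1, 0, 1) → π⊥ ≈ (+0.0000, +1.4142); max(|x|,|y|,|x±y|/√2) = 1.4142 > 1 ⇒ ∉ W
candidate 3: n = (0, 0, 1, 1) → π⊥ ≈ (+0.7071, -0.2929); max(|x|,|y|,|x±y|/√2) = 0.7071 ≤ 1 ⇒ ∈ W
candidate 4: n = (3, -1, -1, 2) → π⊥ ≈ (+5.1213, +1.7071); max(|x|,|y|,|x±y|/√2) = 5.1213 > 1 ⇒ ∉ W
candidate 5: n = (1, -1, 0, 1) → π⊥ ≈ (+2.4142, +0.0000); max(|x|,|y|,|x±y|/√2) = 2.4142 > 1 ⇒ ∉ W
candidate 6: n = (1, -1, -1, 1) → π⊥ ≈ (+2.4142, +1.0000); max(|x|,|y|,|x±y|/√2) = 2.4142 > 1 ⇒ ∉ W

3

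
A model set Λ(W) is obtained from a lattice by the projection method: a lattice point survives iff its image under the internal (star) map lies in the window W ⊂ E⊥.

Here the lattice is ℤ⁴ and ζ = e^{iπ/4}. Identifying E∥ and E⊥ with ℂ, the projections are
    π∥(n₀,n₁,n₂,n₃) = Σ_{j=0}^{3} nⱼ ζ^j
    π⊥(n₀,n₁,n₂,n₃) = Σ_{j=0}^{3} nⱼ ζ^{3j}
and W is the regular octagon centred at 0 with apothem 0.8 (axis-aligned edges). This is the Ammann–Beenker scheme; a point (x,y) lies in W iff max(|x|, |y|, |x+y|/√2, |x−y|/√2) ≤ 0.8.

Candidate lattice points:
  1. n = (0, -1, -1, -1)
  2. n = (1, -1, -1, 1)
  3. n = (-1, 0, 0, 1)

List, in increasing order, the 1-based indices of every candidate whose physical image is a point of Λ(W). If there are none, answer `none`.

1, 3

Internal map: ζ^{3j} for j=0..3 gives (1,0), (−√2/2,√2/2), (0,−1), (√2/2,√2/2).
#1 (0, -1, -1, -1): internal (0.0000, -0.4142); octagon support 0.4142 vs apothem 0.8 → ∈ W
#2 (1, -1, -1, 1): internal (2.4142, 1.0000); octagon support 2.4142 vs apothem 0.8 → ∉ W
#3 (-1, 0, 0, 1): internal (-0.2929, 0.7071); octagon support 0.7071 vs apothem 0.8 → ∈ W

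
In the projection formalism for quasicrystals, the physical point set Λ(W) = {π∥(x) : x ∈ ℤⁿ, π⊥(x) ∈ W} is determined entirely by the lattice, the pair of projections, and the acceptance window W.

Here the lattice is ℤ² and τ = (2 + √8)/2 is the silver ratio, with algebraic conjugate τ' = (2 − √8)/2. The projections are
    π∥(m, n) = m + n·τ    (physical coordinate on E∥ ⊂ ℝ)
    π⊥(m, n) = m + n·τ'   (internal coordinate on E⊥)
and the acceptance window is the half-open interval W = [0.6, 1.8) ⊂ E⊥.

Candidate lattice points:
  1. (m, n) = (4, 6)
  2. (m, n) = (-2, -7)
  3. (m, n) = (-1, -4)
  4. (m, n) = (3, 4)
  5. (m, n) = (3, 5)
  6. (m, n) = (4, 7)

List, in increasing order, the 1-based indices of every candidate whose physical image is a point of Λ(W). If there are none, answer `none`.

1, 2, 3, 4, 5, 6

τ' = (2−√8)/2 ≈ -0.41421.
[1] lift (4,6): star map gives 1.51472; window check 0.6 ≤ 1.51472 < 1.8 is true → IN Λ
[2] lift (-2,-7): star map gives 0.89949; window check 0.6 ≤ 0.89949 < 1.8 is true → IN Λ
[3] lift (-1,-4): star map gives 0.65685; window check 0.6 ≤ 0.65685 < 1.8 is true → IN Λ
[4] lift (3,4): star map gives 1.34315; window check 0.6 ≤ 1.34315 < 1.8 is true → IN Λ
[5] lift (3,5): star map gives 0.92893; window check 0.6 ≤ 0.92893 < 1.8 is true → IN Λ
[6] lift (4,7): star map gives 1.10051; window check 0.6 ≤ 1.10051 < 1.8 is true → IN Λ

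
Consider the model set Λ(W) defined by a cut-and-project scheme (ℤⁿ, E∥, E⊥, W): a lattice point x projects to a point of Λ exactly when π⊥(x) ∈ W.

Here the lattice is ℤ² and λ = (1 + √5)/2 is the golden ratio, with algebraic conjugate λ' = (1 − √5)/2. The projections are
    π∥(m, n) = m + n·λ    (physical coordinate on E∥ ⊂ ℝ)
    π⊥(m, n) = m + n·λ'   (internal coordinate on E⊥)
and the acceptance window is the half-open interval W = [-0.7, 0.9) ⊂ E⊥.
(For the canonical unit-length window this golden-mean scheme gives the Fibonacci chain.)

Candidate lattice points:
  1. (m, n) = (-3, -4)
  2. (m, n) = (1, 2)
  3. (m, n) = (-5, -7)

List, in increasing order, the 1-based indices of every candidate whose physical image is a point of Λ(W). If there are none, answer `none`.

1, 2, 3

Compute λ' = (1−√5)/2 = -0.6180, so π⊥(m,n) = m -0.6180·n.
candidate 1: (m,n)=(-3,-4) → π∥ = -3-4·λ ≈ -9.4721, π⊥ = -3-4·λ' ≈ -0.5279 ∈ [-0.7, 0.9) ⇒ IN Λ
candidate 2: (m,n)=(1,2) → π∥ = 1+2·λ ≈ 4.2361, π⊥ = 1+2·λ' ≈ -0.2361 ∈ [-0.7, 0.9) ⇒ IN Λ
candidate 3: (m,n)=(-5,-7) → π∥ = -5-7·λ ≈ -16.3262, π⊥ = -5-7·λ' ≈ -0.6738 ∈ [-0.7, 0.9) ⇒ IN Λ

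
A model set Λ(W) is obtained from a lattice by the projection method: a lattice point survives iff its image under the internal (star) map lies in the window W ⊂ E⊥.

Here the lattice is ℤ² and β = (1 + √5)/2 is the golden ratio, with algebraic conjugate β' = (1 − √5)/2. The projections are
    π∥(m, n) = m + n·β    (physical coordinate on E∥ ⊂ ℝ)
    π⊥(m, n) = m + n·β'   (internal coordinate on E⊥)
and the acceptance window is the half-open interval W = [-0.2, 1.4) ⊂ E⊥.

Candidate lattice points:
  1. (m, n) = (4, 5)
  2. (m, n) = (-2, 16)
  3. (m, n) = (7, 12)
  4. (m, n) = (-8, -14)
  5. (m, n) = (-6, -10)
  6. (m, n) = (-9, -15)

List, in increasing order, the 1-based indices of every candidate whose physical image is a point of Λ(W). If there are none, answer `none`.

Numerically β ≈ 1.6180 and β' = −1/β ≈ -0.6180.
#1 (4,5): internal coord 4 + (5)·β' = +0.9098; +0.9098 ∈ [-0.2, 1.4) → IN Λ
#2 (-2,16): internal coord -2 + (16)·β' = -11.8885; -11.8885 ∉ [-0.2, 1.4) → out
#3 (7,12): internal coord 7 + (12)·β' = -0.4164; -0.4164 ∉ [-0.2, 1.4) → out
#4 (-8,-14): internal coord -8 + (-14)·β' = +0.6525; +0.6525 ∈ [-0.2, 1.4) → IN Λ
#5 (-6,-10): internal coord -6 + (-10)·β' = +0.1803; +0.1803 ∈ [-0.2, 1.4) → IN Λ
#6 (-9,-15): internal coord -9 + (-15)·β' = +0.2705; +0.2705 ∈ [-0.2, 1.4) → IN Λ

1, 4, 5, 6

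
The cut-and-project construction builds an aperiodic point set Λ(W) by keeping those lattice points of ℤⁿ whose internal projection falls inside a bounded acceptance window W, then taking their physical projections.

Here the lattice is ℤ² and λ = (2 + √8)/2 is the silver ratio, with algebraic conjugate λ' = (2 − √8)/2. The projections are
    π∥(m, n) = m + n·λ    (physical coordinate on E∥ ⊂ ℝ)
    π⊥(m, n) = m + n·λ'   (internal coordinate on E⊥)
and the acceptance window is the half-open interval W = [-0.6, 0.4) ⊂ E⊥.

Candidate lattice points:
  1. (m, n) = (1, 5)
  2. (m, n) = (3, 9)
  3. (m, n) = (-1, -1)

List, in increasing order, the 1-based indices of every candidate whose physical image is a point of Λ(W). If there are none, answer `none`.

Compute λ' = (2−√8)/2 = -0.414214, so π⊥(m,n) = m -0.414214·n.
[1] lift (1,5): star map gives -1.071068; window check -0.6 ≤ -1.071068 < 0.4 is false → out
[2] lift (3,9): star map gives -0.727922; window check -0.6 ≤ -0.727922 < 0.4 is false → out
[3] lift (-1,-1): star map gives -0.585786; window check -0.6 ≤ -0.585786 < 0.4 is true → IN Λ

3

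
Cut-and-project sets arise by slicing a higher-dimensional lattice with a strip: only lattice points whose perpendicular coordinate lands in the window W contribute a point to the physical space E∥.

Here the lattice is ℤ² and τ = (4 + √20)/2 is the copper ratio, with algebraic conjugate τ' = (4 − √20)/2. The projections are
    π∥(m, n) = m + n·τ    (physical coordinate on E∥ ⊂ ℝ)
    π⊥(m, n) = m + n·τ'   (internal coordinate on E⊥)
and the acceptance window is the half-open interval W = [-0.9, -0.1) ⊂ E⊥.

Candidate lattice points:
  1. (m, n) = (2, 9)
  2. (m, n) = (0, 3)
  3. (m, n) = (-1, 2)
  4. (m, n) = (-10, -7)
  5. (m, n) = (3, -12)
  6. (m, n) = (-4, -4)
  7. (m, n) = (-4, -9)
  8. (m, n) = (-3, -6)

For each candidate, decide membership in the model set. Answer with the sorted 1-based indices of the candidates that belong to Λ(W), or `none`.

Numerically τ ≈ 4.2361 and τ' = −1/τ ≈ -0.2361.
candidate 1: (m,n)=(2,9) → π∥ = 2+9·τ ≈ 40.1246, π⊥ = 2+9·τ' ≈ -0.1246 ∈ [-0.9, -0.1) ⇒ IN Λ
candidate 2: (m,n)=(0,3) → π∥ = 0+3·τ ≈ 12.7082, π⊥ = 0+3·τ' ≈ -0.7082 ∈ [-0.9, -0.1) ⇒ IN Λ
candidate 3: (m,n)=(-1,2) → π∥ = -1+2·τ ≈ 7.4721, π⊥ = -1+2·τ' ≈ -1.4721 ∉ [-0.9, -0.1) ⇒ out
candidate 4: (m,n)=(-10,-7) → π∥ = -10-7·τ ≈ -39.6525, π⊥ = -10-7·τ' ≈ -8.3475 ∉ [-0.9, -0.1) ⇒ out
candidate 5: (m,n)=(3,-12) → π∥ = 3-12·τ ≈ -47.8328, π⊥ = 3-12·τ' ≈ 5.8328 ∉ [-0.9, -0.1) ⇒ out
candidate 6: (m,n)=(-4,-4) → π∥ = -4-4·τ ≈ -20.9443, π⊥ = -4-4·τ' ≈ -3.0557 ∉ [-0.9, -0.1) ⇒ out
candidate 7: (m,n)=(-4,-9) → π∥ = -4-9·τ ≈ -42.1246, π⊥ = -4-9·τ' ≈ -1.8754 ∉ [-0.9, -0.1) ⇒ out
candidate 8: (m,n)=(-3,-6) → π∥ = -3-6·τ ≈ -28.4164, π⊥ = -3-6·τ' ≈ -1.5836 ∉ [-0.9, -0.1) ⇒ out

1, 2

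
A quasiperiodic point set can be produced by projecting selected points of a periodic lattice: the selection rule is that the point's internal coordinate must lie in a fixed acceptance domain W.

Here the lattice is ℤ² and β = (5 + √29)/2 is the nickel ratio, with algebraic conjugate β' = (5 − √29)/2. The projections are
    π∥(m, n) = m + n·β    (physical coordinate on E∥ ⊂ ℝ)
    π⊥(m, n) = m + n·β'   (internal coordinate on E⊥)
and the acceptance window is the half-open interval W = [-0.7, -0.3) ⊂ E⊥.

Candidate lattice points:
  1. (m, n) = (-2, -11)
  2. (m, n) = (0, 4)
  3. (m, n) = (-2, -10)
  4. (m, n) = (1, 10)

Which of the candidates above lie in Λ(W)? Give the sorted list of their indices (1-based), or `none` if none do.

Numerically β ≈ 5.192582 and β' = −1/β ≈ -0.192582.
candidate 1: (m,n)=(-2,-11) → π∥ = -2-11·β ≈ -59.118406, π⊥ = -2-11·β' ≈ 0.118406 ∉ [-0.7, -0.3) ⇒ out
candidate 2: (m,n)=(0,4) → π∥ = 0+4·β ≈ 20.770330, π⊥ = 0+4·β' ≈ -0.770330 ∉ [-0.7, -0.3) ⇒ out
candidate 3: (m,n)=(-2,-10) → π∥ = -2-10·β ≈ -53.925824, π⊥ = -2-10·β' ≈ -0.074176 ∉ [-0.7, -0.3) ⇒ out
candidate 4: (m,n)=(1,10) → π∥ = 1+10·β ≈ 52.925824, π⊥ = 1+10·β' ≈ -0.925824 ∉ [-0.7, -0.3) ⇒ out

none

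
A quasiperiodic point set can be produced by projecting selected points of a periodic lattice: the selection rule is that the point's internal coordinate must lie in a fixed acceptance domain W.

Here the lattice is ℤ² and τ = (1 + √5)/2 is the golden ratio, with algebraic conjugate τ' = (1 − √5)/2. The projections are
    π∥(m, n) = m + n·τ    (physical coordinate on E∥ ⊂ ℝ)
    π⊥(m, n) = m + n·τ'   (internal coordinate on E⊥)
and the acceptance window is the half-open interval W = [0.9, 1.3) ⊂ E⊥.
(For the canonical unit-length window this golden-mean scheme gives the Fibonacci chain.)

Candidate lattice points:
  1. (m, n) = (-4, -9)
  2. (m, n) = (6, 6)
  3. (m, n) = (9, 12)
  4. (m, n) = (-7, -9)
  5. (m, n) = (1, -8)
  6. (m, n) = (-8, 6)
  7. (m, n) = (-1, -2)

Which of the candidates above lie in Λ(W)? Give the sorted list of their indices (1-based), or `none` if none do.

none

τ' = (1−√5)/2 ≈ -0.6180.
[1] lift (-4,-9): star map gives 1.5623; window check 0.9 ≤ 1.5623 < 1.3 is false → out
[2] lift (6,6): star map gives 2.2918; window check 0.9 ≤ 2.2918 < 1.3 is false → out
[3] lift (9,12): star map gives 1.5836; window check 0.9 ≤ 1.5836 < 1.3 is false → out
[4] lift (-7,-9): star map gives -1.4377; window check 0.9 ≤ -1.4377 < 1.3 is false → out
[5] lift (1,-8): star map gives 5.9443; window check 0.9 ≤ 5.9443 < 1.3 is false → out
[6] lift (-8,6): star map gives -11.7082; window check 0.9 ≤ -11.7082 < 1.3 is false → out
[7] lift (-1,-2): star map gives 0.2361; window check 0.9 ≤ 0.2361 < 1.3 is false → out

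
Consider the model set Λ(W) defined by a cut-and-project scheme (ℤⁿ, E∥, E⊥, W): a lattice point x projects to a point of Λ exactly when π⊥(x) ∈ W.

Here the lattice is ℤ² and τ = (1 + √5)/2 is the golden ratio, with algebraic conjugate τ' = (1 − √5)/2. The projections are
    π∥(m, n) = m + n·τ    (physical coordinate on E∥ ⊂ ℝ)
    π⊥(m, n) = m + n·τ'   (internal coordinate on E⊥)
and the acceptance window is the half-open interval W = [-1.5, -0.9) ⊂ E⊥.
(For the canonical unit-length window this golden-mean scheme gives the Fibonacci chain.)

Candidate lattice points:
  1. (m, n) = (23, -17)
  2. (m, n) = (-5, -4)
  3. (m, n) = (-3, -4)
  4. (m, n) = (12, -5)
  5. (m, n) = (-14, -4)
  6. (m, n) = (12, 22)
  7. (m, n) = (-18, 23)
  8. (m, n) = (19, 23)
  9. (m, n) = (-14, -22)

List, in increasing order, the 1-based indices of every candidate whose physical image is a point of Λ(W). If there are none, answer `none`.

Compute τ' = (1−√5)/2 = -0.6180, so π⊥(m,n) = m -0.6180·n.
[1] lift (23,-17): star map gives 33.5066; window check -1.5 ≤ 33.5066 < -0.9 is false → out
[2] lift (-5,-4): star map gives -2.5279; window check -1.5 ≤ -2.5279 < -0.9 is false → out
[3] lift (-3,-4): star map gives -0.5279; window check -1.5 ≤ -0.5279 < -0.9 is false → out
[4] lift (12,-5): star map gives 15.0902; window check -1.5 ≤ 15.0902 < -0.9 is false → out
[5] lift (-14,-4): star map gives -11.5279; window check -1.5 ≤ -11.5279 < -0.9 is false → out
[6] lift (12,22): star map gives -1.5967; window check -1.5 ≤ -1.5967 < -0.9 is false → out
[7] lift (-18,23): star map gives -32.2148; window check -1.5 ≤ -32.2148 < -0.9 is false → out
[8] lift (19,23): star map gives 4.7852; window check -1.5 ≤ 4.7852 < -0.9 is false → out
[9] lift (-14,-22): star map gives -0.4033; window check -1.5 ≤ -0.4033 < -0.9 is false → out

none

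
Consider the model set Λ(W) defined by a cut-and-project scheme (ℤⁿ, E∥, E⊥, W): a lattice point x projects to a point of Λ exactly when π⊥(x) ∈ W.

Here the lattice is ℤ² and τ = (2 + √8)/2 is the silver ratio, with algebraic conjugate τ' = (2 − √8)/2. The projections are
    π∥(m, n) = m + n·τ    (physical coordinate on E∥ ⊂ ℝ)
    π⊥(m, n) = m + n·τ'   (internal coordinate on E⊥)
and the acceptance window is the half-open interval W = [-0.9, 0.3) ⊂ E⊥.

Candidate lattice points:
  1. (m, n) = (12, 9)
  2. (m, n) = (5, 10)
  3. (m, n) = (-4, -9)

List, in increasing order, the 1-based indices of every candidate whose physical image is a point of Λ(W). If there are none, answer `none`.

Numerically τ ≈ 2.414214 and τ' = −1/τ ≈ -0.414214.
[1] lift (12,9): star map gives 8.272078; window check -0.9 ≤ 8.272078 < 0.3 is false → out
[2] lift (5,10): star map gives 0.857864; window check -0.9 ≤ 0.857864 < 0.3 is false → out
[3] lift (-4,-9): star map gives -0.272078; window check -0.9 ≤ -0.272078 < 0.3 is true → IN Λ

3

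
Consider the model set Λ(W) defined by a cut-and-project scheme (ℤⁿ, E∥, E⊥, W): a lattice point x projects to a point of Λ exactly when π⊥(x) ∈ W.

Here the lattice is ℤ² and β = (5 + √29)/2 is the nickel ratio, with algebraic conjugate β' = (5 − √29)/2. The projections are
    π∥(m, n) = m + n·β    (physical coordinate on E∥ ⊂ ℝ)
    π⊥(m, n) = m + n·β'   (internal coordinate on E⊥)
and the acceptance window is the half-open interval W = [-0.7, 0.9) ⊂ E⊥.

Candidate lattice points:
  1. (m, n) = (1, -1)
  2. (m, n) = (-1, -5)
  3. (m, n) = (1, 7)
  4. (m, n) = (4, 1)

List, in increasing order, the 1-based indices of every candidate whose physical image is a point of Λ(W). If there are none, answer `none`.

2, 3

β' = (5−√29)/2 ≈ -0.19258.
[1] lift (1,-1): star map gives 1.19258; window check -0.7 ≤ 1.19258 < 0.9 is false → out
[2] lift (-1,-5): star map gives -0.03709; window check -0.7 ≤ -0.03709 < 0.9 is true → IN Λ
[3] lift (1,7): star map gives -0.34808; window check -0.7 ≤ -0.34808 < 0.9 is true → IN Λ
[4] lift (4,1): star map gives 3.80742; window check -0.7 ≤ 3.80742 < 0.9 is false → out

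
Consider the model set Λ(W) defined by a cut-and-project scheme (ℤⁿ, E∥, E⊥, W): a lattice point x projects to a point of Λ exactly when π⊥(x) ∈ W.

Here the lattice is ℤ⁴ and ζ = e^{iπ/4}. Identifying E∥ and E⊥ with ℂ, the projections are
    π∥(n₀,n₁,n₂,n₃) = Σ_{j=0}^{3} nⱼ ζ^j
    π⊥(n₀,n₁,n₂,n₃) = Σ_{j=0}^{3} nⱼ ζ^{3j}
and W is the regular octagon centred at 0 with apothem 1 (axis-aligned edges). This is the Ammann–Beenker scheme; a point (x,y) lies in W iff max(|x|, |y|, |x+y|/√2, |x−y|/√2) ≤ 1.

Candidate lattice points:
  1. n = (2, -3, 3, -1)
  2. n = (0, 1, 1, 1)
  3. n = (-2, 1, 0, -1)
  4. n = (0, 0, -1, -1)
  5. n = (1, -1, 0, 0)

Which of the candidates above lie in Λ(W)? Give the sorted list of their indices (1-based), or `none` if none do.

2, 4

Internal map: ζ^{3j} for j=0..3 gives (1,0), (−√2/2,√2/2), (0,−1), (√2/2,√2/2).
candidate 1: n = (2, -3, 3, -1) → π⊥ ≈ (+3.414214, -5.828427); max(|x|,|y|,|x±y|/√2) = 6.535534 > 1 ⇒ ∉ W
candidate 2: n = (0, 1, 1, 1) → π⊥ ≈ (+0.000000, +0.414214); max(|x|,|y|,|x±y|/√2) = 0.414214 ≤ 1 ⇒ ∈ W
candidate 3: n = (-2, 1, 0, -1) → π⊥ ≈ (-3.414214, +0.000000); max(|x|,|y|,|x±y|/√2) = 3.414214 > 1 ⇒ ∉ W
candidate 4: n = (0, 0, -1, -1) → π⊥ ≈ (-0.707107, +0.292893); max(|x|,|y|,|x±y|/√2) = 0.707107 ≤ 1 ⇒ ∈ W
candidate 5: n = (1, -1, 0, 0) → π⊥ ≈ (+1.707107, -0.707107); max(|x|,|y|,|x±y|/√2) = 1.707107 > 1 ⇒ ∉ W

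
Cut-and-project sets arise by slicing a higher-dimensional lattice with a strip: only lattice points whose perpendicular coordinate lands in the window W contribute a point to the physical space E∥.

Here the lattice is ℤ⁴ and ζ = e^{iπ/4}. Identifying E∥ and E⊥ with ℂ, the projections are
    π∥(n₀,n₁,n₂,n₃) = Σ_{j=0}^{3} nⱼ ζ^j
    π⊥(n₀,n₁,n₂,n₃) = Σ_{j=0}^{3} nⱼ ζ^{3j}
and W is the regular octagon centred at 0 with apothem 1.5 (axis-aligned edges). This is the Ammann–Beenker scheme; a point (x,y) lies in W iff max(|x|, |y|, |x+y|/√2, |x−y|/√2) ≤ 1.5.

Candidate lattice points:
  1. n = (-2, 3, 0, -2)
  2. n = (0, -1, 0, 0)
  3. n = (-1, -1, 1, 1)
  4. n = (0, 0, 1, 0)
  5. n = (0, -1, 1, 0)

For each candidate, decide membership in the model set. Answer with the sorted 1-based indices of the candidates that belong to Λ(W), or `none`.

Internal map: ζ^{3j} for j=0..3 gives (1,0), (−√2/2,√2/2), (0,−1), (√2/2,√2/2).
#1 (-2, 3, 0, -2): internal (-5.535534, 0.707107); octagon support 5.535534 vs apothem 1.5 → ∉ W
#2 (0, -1, 0, 0): internal (0.707107, -0.707107); octagon support 1.000000 vs apothem 1.5 → ∈ W
#3 (-1, -1, 1, 1): internal (0.414214, -1.000000); octagon support 1.000000 vs apothem 1.5 → ∈ W
#4 (0, 0, 1, 0): internal (0.000000, -1.000000); octagon support 1.000000 vs apothem 1.5 → ∈ W
#5 (0, -1, 1, 0): internal (0.707107, -1.707107); octagon support 1.707107 vs apothem 1.5 → ∉ W

2, 3, 4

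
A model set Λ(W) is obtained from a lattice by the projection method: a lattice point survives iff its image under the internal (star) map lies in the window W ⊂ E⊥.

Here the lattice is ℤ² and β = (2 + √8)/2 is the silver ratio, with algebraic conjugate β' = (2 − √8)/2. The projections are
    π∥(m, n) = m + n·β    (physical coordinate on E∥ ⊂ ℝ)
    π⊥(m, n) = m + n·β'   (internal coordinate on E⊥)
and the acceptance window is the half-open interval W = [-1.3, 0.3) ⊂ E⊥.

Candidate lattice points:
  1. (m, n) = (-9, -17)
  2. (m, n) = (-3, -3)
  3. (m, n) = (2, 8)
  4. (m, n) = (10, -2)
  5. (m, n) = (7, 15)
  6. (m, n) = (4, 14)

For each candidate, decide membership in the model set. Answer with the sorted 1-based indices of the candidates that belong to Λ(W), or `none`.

none

Numerically β ≈ 2.41421 and β' = −1/β ≈ -0.41421.
#1 (-9,-17): internal coord -9 + (-17)·β' = -1.95837; -1.95837 ∉ [-1.3, 0.3) → out
#2 (-3,-3): internal coord -3 + (-3)·β' = -1.75736; -1.75736 ∉ [-1.3, 0.3) → out
#3 (2,8): internal coord 2 + (8)·β' = -1.31371; -1.31371 ∉ [-1.3, 0.3) → out
#4 (10,-2): internal coord 10 + (-2)·β' = +10.82843; +10.82843 ∉ [-1.3, 0.3) → out
#5 (7,15): internal coord 7 + (15)·β' = +0.78680; +0.78680 ∉ [-1.3, 0.3) → out
#6 (4,14): internal coord 4 + (14)·β' = -1.79899; -1.79899 ∉ [-1.3, 0.3) → out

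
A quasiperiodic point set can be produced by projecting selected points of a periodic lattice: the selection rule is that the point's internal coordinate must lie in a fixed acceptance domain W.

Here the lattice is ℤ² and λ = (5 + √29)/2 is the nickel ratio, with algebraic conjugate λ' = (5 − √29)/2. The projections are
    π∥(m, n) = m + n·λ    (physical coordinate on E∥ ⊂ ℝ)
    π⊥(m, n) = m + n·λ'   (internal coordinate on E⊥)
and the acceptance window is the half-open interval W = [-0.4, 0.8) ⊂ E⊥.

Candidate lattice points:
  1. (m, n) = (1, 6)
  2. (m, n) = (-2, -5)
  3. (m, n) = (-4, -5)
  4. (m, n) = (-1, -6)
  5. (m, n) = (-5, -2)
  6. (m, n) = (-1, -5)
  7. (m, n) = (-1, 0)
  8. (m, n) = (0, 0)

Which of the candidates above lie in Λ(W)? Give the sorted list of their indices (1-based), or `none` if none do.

1, 4, 6, 8

Compute λ' = (5−√29)/2 = -0.192582, so π⊥(m,n) = m -0.192582·n.
[1] lift (1,6): star map gives -0.155494; window check -0.4 ≤ -0.155494 < 0.8 is true → IN Λ
[2] lift (-2,-5): star map gives -1.037088; window check -0.4 ≤ -1.037088 < 0.8 is false → out
[3] lift (-4,-5): star map gives -3.037088; window check -0.4 ≤ -3.037088 < 0.8 is false → out
[4] lift (-1,-6): star map gives 0.155494; window check -0.4 ≤ 0.155494 < 0.8 is true → IN Λ
[5] lift (-5,-2): star map gives -4.614835; window check -0.4 ≤ -4.614835 < 0.8 is false → out
[6] lift (-1,-5): star map gives -0.037088; window check -0.4 ≤ -0.037088 < 0.8 is true → IN Λ
[7] lift (-1,0): star map gives -1.000000; window check -0.4 ≤ -1.000000 < 0.8 is false → out
[8] lift (0,0): star map gives 0.000000; window check -0.4 ≤ 0.000000 < 0.8 is true → IN Λ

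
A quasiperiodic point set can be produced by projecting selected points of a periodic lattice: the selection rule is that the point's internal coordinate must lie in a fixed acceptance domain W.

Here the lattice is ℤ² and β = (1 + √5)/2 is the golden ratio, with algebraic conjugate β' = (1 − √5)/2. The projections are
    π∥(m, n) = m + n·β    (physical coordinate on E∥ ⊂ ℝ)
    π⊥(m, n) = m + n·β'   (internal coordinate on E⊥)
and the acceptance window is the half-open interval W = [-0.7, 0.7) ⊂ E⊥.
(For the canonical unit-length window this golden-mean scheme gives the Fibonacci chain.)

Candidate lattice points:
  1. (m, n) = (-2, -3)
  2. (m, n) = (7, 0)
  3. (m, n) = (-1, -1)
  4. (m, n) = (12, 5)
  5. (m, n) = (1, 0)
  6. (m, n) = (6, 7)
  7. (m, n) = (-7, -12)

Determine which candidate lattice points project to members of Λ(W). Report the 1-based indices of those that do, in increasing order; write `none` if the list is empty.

1, 3, 7

β' = (1−√5)/2 ≈ -0.6180.
[1] lift (-2,-3): star map gives -0.1459; window check -0.7 ≤ -0.1459 < 0.7 is true → IN Λ
[2] lift (7,0): star map gives 7.0000; window check -0.7 ≤ 7.0000 < 0.7 is false → out
[3] lift (-1,-1): star map gives -0.3820; window check -0.7 ≤ -0.3820 < 0.7 is true → IN Λ
[4] lift (12,5): star map gives 8.9098; window check -0.7 ≤ 8.9098 < 0.7 is false → out
[5] lift (1,0): star map gives 1.0000; window check -0.7 ≤ 1.0000 < 0.7 is false → out
[6] lift (6,7): star map gives 1.6738; window check -0.7 ≤ 1.6738 < 0.7 is false → out
[7] lift (-7,-12): star map gives 0.4164; window check -0.7 ≤ 0.4164 < 0.7 is true → IN Λ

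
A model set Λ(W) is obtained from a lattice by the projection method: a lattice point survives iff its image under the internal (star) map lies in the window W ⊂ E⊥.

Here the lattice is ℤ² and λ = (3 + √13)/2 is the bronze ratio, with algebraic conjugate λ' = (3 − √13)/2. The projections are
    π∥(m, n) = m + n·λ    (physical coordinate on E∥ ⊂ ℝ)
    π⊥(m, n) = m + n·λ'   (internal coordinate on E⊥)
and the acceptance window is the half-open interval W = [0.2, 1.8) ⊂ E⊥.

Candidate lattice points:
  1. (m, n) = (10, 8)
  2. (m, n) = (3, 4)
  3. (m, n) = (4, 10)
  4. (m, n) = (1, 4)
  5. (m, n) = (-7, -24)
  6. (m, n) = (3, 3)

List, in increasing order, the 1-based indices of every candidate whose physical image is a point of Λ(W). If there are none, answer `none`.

2, 3, 5

λ' = (3−√13)/2 ≈ -0.3028.
candidate 1: (m,n)=(10,8) → π∥ = 10+8·λ ≈ 36.4222, π⊥ = 10+8·λ' ≈ 7.5778 ∉ [0.2, 1.8) ⇒ out
candidate 2: (m,n)=(3,4) → π∥ = 3+4·λ ≈ 16.2111, π⊥ = 3+4·λ' ≈ 1.7889 ∈ [0.2, 1.8) ⇒ IN Λ
candidate 3: (m,n)=(4,10) → π∥ = 4+10·λ ≈ 37.0278, π⊥ = 4+10·λ' ≈ 0.9722 ∈ [0.2, 1.8) ⇒ IN Λ
candidate 4: (m,n)=(1,4) → π∥ = 1+4·λ ≈ 14.2111, π⊥ = 1+4·λ' ≈ -0.2111 ∉ [0.2, 1.8) ⇒ out
candidate 5: (m,n)=(-7,-24) → π∥ = -7-24·λ ≈ -86.2666, π⊥ = -7-24·λ' ≈ 0.2666 ∈ [0.2, 1.8) ⇒ IN Λ
candidate 6: (m,n)=(3,3) → π∥ = 3+3·λ ≈ 12.9083, π⊥ = 3+3·λ' ≈ 2.0917 ∉ [0.2, 1.8) ⇒ out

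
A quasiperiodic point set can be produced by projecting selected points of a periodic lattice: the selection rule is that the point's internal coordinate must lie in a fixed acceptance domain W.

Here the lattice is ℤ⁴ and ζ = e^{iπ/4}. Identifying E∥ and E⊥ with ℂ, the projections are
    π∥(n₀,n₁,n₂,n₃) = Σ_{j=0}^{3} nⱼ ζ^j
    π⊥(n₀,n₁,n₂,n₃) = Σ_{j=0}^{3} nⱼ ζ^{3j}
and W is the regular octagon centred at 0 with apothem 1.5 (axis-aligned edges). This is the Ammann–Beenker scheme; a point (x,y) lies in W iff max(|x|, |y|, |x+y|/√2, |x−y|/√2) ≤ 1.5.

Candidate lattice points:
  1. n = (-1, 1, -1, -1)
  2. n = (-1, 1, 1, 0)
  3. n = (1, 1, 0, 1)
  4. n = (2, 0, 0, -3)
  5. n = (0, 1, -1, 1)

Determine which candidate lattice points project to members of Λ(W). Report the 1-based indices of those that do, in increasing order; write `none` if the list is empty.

none

Internal map: ζ^{3j} for j=0..3 gives (1,0), (−√2/2,√2/2), (0,−1), (√2/2,√2/2).
#1 (-1, 1, -1, -1): internal (-2.41421, 1.00000); octagon support 2.41421 vs apothem 1.5 → ∉ W
#2 (-1, 1, 1, 0): internal (-1.70711, -0.29289); octagon support 1.70711 vs apothem 1.5 → ∉ W
#3 (1, 1, 0, 1): internal (1.00000, 1.41421); octagon support 1.70711 vs apothem 1.5 → ∉ W
#4 (2, 0, 0, -3): internal (-0.12132, -2.12132); octagon support 2.12132 vs apothem 1.5 → ∉ W
#5 (0, 1, -1, 1): internal (0.00000, 2.41421); octagon support 2.41421 vs apothem 1.5 → ∉ W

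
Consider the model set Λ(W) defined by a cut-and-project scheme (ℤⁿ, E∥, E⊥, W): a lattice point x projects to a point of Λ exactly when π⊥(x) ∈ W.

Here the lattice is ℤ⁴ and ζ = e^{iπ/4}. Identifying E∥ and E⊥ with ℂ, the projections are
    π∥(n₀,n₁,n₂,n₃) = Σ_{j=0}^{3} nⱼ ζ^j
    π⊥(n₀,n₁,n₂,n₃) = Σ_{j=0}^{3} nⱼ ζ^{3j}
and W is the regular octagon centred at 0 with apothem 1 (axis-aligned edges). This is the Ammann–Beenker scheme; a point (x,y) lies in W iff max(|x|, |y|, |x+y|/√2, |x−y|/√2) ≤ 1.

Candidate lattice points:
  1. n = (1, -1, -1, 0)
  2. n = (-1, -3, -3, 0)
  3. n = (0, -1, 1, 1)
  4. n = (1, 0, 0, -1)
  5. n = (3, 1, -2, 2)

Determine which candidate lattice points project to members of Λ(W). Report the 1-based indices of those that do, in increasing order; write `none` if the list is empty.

With ζ = e^{iπ/4} the internal vectors are ζ^0,ζ^3,ζ^6,ζ^9.
candidate 1: n = (1, -1, -1, 0) → π⊥ ≈ (+1.707107, +0.292893); max(|x|,|y|,|x±y|/√2) = 1.707107 > 1 ⇒ ∉ W
candidate 2: n = (-1, -3, -3, 0) → π⊥ ≈ (+1.121320, +0.878680); max(|x|,|y|,|x±y|/√2) = 1.414214 > 1 ⇒ ∉ W
candidate 3: n = (0, -1, 1, 1) → π⊥ ≈ (+1.414214, -1.000000); max(|x|,|y|,|x±y|/√2) = 1.707107 > 1 ⇒ ∉ W
candidate 4: n = (1, 0, 0, -1) → π⊥ ≈ (+0.292893, -0.707107); max(|x|,|y|,|x±y|/√2) = 0.707107 ≤ 1 ⇒ ∈ W
candidate 5: n = (3, 1, -2, 2) → π⊥ ≈ (+3.707107, +4.121320); max(|x|,|y|,|x±y|/√2) = 5.535534 > 1 ⇒ ∉ W

4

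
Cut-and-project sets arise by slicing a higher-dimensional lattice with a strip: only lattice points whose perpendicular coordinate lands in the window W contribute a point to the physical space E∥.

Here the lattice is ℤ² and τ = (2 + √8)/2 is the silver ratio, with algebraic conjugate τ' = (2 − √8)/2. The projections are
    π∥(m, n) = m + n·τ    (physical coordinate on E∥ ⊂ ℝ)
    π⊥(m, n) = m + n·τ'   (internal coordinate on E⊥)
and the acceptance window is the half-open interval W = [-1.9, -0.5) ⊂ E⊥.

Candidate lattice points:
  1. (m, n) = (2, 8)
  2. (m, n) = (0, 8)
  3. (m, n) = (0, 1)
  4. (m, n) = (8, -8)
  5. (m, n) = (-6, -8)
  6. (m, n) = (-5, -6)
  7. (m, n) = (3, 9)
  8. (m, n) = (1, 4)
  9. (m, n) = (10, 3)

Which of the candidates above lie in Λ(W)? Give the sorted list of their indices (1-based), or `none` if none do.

Compute τ' = (2−√8)/2 = -0.414214, so π⊥(m,n) = m -0.414214·n.
[1] lift (2,8): star map gives -1.313708; window check -1.9 ≤ -1.313708 < -0.5 is true → IN Λ
[2] lift (0,8): star map gives -3.313708; window check -1.9 ≤ -3.313708 < -0.5 is false → out
[3] lift (0,1): star map gives -0.414214; window check -1.9 ≤ -0.414214 < -0.5 is false → out
[4] lift (8,-8): star map gives 11.313708; window check -1.9 ≤ 11.313708 < -0.5 is false → out
[5] lift (-6,-8): star map gives -2.686292; window check -1.9 ≤ -2.686292 < -0.5 is false → out
[6] lift (-5,-6): star map gives -2.514719; window check -1.9 ≤ -2.514719 < -0.5 is false → out
[7] lift (3,9): star map gives -0.727922; window check -1.9 ≤ -0.727922 < -0.5 is true → IN Λ
[8] lift (1,4): star map gives -0.656854; window check -1.9 ≤ -0.656854 < -0.5 is true → IN Λ
[9] lift (10,3): star map gives 8.757359; window check -1.9 ≤ 8.757359 < -0.5 is false → out

1, 7, 8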